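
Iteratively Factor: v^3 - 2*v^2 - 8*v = (v)*(v^2 - 2*v - 8) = v*(v + 2)*(v - 4)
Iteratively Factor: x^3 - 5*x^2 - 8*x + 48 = (x + 3)*(x^2 - 8*x + 16) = (x - 4)*(x + 3)*(x - 4)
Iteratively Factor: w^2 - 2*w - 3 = (w - 3)*(w + 1)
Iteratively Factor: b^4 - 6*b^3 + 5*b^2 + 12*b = (b)*(b^3 - 6*b^2 + 5*b + 12) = b*(b + 1)*(b^2 - 7*b + 12) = b*(b - 3)*(b + 1)*(b - 4)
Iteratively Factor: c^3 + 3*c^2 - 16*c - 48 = (c - 4)*(c^2 + 7*c + 12) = (c - 4)*(c + 4)*(c + 3)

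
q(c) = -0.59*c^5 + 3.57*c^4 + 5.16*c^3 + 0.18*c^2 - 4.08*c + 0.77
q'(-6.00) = -6356.64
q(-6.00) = 8131.73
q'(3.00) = 282.93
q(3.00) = 275.27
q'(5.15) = 283.70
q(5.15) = 1063.22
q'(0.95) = 20.07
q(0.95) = 3.93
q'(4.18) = 410.24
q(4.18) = 700.69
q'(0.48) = 1.08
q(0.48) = -0.40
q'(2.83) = 255.36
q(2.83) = 229.51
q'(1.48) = 62.50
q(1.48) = 24.79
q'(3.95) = 400.80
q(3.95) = 607.21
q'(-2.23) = -159.21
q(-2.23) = 74.36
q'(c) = -2.95*c^4 + 14.28*c^3 + 15.48*c^2 + 0.36*c - 4.08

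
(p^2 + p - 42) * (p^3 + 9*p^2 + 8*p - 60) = p^5 + 10*p^4 - 25*p^3 - 430*p^2 - 396*p + 2520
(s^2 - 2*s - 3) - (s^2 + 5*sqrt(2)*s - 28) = -5*sqrt(2)*s - 2*s + 25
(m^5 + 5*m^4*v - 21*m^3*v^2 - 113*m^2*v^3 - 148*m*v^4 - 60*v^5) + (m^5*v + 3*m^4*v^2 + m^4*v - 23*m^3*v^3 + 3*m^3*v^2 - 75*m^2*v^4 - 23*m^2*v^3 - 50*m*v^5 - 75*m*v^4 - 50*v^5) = m^5*v + m^5 + 3*m^4*v^2 + 6*m^4*v - 23*m^3*v^3 - 18*m^3*v^2 - 75*m^2*v^4 - 136*m^2*v^3 - 50*m*v^5 - 223*m*v^4 - 110*v^5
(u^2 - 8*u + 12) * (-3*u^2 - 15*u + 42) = -3*u^4 + 9*u^3 + 126*u^2 - 516*u + 504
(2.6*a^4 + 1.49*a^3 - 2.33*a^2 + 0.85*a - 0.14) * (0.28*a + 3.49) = 0.728*a^5 + 9.4912*a^4 + 4.5477*a^3 - 7.8937*a^2 + 2.9273*a - 0.4886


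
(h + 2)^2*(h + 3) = h^3 + 7*h^2 + 16*h + 12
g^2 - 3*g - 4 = (g - 4)*(g + 1)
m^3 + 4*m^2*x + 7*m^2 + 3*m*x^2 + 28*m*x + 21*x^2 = (m + 7)*(m + x)*(m + 3*x)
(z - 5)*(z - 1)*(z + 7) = z^3 + z^2 - 37*z + 35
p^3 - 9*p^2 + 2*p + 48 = (p - 8)*(p - 3)*(p + 2)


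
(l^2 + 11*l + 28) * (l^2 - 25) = l^4 + 11*l^3 + 3*l^2 - 275*l - 700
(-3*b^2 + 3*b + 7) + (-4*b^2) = -7*b^2 + 3*b + 7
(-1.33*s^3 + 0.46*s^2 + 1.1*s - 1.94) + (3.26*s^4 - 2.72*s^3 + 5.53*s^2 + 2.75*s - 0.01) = 3.26*s^4 - 4.05*s^3 + 5.99*s^2 + 3.85*s - 1.95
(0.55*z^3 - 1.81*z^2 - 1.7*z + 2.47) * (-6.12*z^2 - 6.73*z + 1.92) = -3.366*z^5 + 7.3757*z^4 + 23.6413*z^3 - 7.1506*z^2 - 19.8871*z + 4.7424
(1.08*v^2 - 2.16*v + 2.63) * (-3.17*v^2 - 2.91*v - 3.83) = -3.4236*v^4 + 3.7044*v^3 - 6.1879*v^2 + 0.6195*v - 10.0729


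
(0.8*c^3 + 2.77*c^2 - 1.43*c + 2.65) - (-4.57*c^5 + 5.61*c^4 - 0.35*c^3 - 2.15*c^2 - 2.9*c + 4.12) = 4.57*c^5 - 5.61*c^4 + 1.15*c^3 + 4.92*c^2 + 1.47*c - 1.47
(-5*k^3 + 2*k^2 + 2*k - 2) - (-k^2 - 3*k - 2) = -5*k^3 + 3*k^2 + 5*k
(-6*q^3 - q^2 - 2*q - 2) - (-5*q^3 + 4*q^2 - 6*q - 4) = -q^3 - 5*q^2 + 4*q + 2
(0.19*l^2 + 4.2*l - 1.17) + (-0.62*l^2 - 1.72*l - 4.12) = -0.43*l^2 + 2.48*l - 5.29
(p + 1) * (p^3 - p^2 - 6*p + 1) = p^4 - 7*p^2 - 5*p + 1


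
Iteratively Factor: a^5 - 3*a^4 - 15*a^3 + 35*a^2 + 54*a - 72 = (a - 4)*(a^4 + a^3 - 11*a^2 - 9*a + 18) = (a - 4)*(a + 2)*(a^3 - a^2 - 9*a + 9) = (a - 4)*(a + 2)*(a + 3)*(a^2 - 4*a + 3) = (a - 4)*(a - 3)*(a + 2)*(a + 3)*(a - 1)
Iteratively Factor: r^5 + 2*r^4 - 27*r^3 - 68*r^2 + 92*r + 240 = (r + 3)*(r^4 - r^3 - 24*r^2 + 4*r + 80) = (r + 3)*(r + 4)*(r^3 - 5*r^2 - 4*r + 20) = (r + 2)*(r + 3)*(r + 4)*(r^2 - 7*r + 10) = (r - 2)*(r + 2)*(r + 3)*(r + 4)*(r - 5)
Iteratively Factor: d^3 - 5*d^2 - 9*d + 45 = (d - 5)*(d^2 - 9) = (d - 5)*(d + 3)*(d - 3)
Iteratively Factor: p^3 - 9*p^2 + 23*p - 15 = (p - 1)*(p^2 - 8*p + 15) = (p - 3)*(p - 1)*(p - 5)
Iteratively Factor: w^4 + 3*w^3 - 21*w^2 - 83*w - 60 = (w + 4)*(w^3 - w^2 - 17*w - 15) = (w - 5)*(w + 4)*(w^2 + 4*w + 3) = (w - 5)*(w + 1)*(w + 4)*(w + 3)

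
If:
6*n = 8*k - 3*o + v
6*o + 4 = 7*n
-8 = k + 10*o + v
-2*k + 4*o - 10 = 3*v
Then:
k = 942/1793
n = 368/1793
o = -766/1793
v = -7626/1793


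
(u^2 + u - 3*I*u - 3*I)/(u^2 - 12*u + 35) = (u^2 + u - 3*I*u - 3*I)/(u^2 - 12*u + 35)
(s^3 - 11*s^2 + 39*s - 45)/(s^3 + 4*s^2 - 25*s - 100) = (s^2 - 6*s + 9)/(s^2 + 9*s + 20)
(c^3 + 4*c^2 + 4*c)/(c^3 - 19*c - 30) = c*(c + 2)/(c^2 - 2*c - 15)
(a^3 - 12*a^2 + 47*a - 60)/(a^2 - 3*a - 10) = (a^2 - 7*a + 12)/(a + 2)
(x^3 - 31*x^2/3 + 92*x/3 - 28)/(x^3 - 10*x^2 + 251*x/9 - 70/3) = 3*(x - 2)/(3*x - 5)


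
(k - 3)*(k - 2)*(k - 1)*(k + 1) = k^4 - 5*k^3 + 5*k^2 + 5*k - 6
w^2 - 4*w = w*(w - 4)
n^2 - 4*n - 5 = (n - 5)*(n + 1)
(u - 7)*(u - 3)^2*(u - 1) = u^4 - 14*u^3 + 64*u^2 - 114*u + 63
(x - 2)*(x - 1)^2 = x^3 - 4*x^2 + 5*x - 2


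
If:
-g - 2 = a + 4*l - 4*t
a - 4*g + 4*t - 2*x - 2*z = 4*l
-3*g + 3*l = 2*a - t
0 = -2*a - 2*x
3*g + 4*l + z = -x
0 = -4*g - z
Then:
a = -24/13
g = 14/13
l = -5/26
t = 3/26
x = 24/13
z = -56/13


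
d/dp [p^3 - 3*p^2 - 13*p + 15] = 3*p^2 - 6*p - 13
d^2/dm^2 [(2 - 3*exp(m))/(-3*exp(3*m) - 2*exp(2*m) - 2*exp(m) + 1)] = (108*exp(6*m) - 108*exp(5*m) - 192*exp(4*m) + 49*exp(3*m) - 42*exp(2*m) - 18*exp(m) - 1)*exp(m)/(27*exp(9*m) + 54*exp(8*m) + 90*exp(7*m) + 53*exp(6*m) + 24*exp(5*m) - 24*exp(4*m) - 7*exp(3*m) - 6*exp(2*m) + 6*exp(m) - 1)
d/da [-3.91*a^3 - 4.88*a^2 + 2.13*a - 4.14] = -11.73*a^2 - 9.76*a + 2.13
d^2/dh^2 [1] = 0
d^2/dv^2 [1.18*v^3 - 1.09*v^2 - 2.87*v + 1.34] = 7.08*v - 2.18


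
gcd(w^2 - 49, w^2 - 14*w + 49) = w - 7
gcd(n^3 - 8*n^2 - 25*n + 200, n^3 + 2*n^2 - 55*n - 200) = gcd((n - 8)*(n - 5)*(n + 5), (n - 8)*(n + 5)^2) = n^2 - 3*n - 40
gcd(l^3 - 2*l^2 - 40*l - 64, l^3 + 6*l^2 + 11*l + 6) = l + 2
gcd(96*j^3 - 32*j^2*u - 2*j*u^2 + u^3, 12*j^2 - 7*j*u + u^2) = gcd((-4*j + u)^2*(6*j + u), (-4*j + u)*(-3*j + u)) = -4*j + u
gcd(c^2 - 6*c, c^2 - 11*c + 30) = c - 6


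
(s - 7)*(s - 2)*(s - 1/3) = s^3 - 28*s^2/3 + 17*s - 14/3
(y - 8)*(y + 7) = y^2 - y - 56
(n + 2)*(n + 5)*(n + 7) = n^3 + 14*n^2 + 59*n + 70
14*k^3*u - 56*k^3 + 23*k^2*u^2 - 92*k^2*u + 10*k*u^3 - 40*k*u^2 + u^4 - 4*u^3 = (k + u)*(2*k + u)*(7*k + u)*(u - 4)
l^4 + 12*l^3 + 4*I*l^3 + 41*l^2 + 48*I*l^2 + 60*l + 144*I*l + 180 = (l + 6)^2*(l - I)*(l + 5*I)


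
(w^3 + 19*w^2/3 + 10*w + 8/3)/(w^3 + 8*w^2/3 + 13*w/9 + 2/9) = 3*(w + 4)/(3*w + 1)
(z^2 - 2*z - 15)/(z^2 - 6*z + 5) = (z + 3)/(z - 1)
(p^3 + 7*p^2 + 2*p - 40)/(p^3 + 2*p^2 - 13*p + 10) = (p + 4)/(p - 1)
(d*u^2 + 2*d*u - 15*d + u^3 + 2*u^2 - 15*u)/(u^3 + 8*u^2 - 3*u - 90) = (d + u)/(u + 6)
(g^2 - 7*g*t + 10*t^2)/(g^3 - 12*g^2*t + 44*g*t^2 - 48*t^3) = (g - 5*t)/(g^2 - 10*g*t + 24*t^2)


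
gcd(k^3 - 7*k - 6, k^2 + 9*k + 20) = 1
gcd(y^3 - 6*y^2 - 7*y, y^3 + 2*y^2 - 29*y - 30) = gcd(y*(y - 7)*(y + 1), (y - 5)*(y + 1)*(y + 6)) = y + 1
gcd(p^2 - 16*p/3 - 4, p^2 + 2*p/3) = p + 2/3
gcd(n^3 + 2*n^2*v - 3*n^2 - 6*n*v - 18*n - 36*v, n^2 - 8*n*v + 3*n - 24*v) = n + 3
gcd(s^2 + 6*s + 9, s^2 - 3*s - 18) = s + 3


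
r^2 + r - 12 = (r - 3)*(r + 4)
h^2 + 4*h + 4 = (h + 2)^2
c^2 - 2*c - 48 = (c - 8)*(c + 6)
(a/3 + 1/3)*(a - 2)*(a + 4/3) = a^3/3 + a^2/9 - 10*a/9 - 8/9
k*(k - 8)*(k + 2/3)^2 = k^4 - 20*k^3/3 - 92*k^2/9 - 32*k/9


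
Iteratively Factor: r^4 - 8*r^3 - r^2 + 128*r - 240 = (r + 4)*(r^3 - 12*r^2 + 47*r - 60) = (r - 4)*(r + 4)*(r^2 - 8*r + 15) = (r - 4)*(r - 3)*(r + 4)*(r - 5)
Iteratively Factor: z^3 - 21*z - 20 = (z + 4)*(z^2 - 4*z - 5) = (z - 5)*(z + 4)*(z + 1)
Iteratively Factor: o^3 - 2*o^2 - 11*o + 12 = (o + 3)*(o^2 - 5*o + 4) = (o - 1)*(o + 3)*(o - 4)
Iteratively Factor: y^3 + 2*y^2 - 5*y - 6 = (y - 2)*(y^2 + 4*y + 3) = (y - 2)*(y + 1)*(y + 3)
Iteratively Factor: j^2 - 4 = (j + 2)*(j - 2)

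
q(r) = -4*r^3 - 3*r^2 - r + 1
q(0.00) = 1.00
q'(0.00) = -1.00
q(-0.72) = 1.66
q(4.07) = -322.44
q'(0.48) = -6.64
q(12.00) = -7355.00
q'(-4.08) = -176.28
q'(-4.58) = -225.24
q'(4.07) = -224.20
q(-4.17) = 243.05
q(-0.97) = 2.80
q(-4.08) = 226.81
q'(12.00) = -1801.00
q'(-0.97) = -6.47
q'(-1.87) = -31.74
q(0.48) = -0.61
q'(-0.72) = -2.90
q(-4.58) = 326.94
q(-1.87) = 18.54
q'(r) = -12*r^2 - 6*r - 1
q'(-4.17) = -184.65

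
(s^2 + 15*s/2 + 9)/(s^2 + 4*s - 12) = (s + 3/2)/(s - 2)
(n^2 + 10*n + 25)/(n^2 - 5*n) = (n^2 + 10*n + 25)/(n*(n - 5))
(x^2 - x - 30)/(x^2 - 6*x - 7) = (-x^2 + x + 30)/(-x^2 + 6*x + 7)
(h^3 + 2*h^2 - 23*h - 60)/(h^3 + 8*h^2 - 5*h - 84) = (h^2 - 2*h - 15)/(h^2 + 4*h - 21)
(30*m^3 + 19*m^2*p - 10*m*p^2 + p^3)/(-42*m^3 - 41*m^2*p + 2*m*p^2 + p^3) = (-5*m + p)/(7*m + p)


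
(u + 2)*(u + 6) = u^2 + 8*u + 12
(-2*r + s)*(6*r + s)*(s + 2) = -12*r^2*s - 24*r^2 + 4*r*s^2 + 8*r*s + s^3 + 2*s^2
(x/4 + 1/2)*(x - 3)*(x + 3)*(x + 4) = x^4/4 + 3*x^3/2 - x^2/4 - 27*x/2 - 18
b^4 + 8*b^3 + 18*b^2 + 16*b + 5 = (b + 1)^3*(b + 5)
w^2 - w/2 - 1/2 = (w - 1)*(w + 1/2)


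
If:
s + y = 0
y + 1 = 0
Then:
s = 1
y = -1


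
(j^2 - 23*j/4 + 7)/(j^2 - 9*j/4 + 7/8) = 2*(j - 4)/(2*j - 1)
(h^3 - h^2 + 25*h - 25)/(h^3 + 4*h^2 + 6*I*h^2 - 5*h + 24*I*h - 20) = (h^2 - h*(1 + 5*I) + 5*I)/(h^2 + h*(4 + I) + 4*I)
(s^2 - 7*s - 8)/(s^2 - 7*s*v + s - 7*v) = (s - 8)/(s - 7*v)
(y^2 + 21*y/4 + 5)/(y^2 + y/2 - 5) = (4*y^2 + 21*y + 20)/(2*(2*y^2 + y - 10))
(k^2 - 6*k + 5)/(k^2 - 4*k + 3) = (k - 5)/(k - 3)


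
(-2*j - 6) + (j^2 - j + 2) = j^2 - 3*j - 4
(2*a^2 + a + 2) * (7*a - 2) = 14*a^3 + 3*a^2 + 12*a - 4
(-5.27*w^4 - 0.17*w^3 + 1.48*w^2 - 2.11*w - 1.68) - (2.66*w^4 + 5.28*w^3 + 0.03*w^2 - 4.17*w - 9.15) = -7.93*w^4 - 5.45*w^3 + 1.45*w^2 + 2.06*w + 7.47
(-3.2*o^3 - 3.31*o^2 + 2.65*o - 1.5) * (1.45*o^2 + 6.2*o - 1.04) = -4.64*o^5 - 24.6395*o^4 - 13.3515*o^3 + 17.6974*o^2 - 12.056*o + 1.56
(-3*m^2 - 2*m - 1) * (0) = 0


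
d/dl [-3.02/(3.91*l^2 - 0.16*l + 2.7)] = (23.6164*l - 0.4832)/(3.91*l^2 - 0.16*l + 2.7)^2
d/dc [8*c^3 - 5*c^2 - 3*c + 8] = 24*c^2 - 10*c - 3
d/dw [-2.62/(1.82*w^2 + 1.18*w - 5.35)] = (9.5368*w + 3.0916)/(1.82*w^2 + 1.18*w - 5.35)^2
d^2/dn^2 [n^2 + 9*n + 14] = 2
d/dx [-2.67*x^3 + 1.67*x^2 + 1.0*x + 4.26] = -8.01*x^2 + 3.34*x + 1.0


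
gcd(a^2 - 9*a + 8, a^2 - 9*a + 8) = a^2 - 9*a + 8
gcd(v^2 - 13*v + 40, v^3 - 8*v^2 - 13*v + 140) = v - 5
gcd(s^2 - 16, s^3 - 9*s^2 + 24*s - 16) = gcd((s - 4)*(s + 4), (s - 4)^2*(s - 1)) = s - 4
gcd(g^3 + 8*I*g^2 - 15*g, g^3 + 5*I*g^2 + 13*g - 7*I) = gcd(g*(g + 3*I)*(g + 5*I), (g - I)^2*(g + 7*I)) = 1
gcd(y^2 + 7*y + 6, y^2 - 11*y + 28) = 1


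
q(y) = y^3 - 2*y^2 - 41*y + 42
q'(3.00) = -26.00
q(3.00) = -72.00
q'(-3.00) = -2.00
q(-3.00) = 120.00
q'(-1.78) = -24.37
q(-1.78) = 103.00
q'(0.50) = -42.25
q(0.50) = 21.12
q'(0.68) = -42.33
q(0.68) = 13.51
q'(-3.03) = -1.34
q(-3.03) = 120.05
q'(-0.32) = -39.41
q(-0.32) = 54.88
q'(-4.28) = 31.08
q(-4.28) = 102.44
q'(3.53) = -17.74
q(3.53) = -83.66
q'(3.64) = -15.81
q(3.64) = -85.51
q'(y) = 3*y^2 - 4*y - 41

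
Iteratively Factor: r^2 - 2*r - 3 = (r + 1)*(r - 3)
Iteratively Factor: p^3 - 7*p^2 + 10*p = (p - 2)*(p^2 - 5*p) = p*(p - 2)*(p - 5)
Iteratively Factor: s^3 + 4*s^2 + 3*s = (s + 1)*(s^2 + 3*s) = s*(s + 1)*(s + 3)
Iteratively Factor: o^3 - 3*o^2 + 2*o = (o)*(o^2 - 3*o + 2) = o*(o - 1)*(o - 2)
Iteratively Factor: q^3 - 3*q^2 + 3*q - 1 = (q - 1)*(q^2 - 2*q + 1) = (q - 1)^2*(q - 1)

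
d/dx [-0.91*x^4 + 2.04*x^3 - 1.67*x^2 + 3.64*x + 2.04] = -3.64*x^3 + 6.12*x^2 - 3.34*x + 3.64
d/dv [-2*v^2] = -4*v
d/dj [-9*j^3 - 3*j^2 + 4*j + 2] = -27*j^2 - 6*j + 4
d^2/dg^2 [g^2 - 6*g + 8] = 2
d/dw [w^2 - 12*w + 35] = 2*w - 12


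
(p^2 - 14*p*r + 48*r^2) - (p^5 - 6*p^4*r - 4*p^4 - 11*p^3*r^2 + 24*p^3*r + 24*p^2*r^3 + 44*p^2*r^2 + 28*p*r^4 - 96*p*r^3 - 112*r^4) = -p^5 + 6*p^4*r + 4*p^4 + 11*p^3*r^2 - 24*p^3*r - 24*p^2*r^3 - 44*p^2*r^2 + p^2 - 28*p*r^4 + 96*p*r^3 - 14*p*r + 112*r^4 + 48*r^2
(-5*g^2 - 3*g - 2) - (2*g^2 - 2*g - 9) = -7*g^2 - g + 7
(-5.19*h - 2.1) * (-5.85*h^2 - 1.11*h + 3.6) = 30.3615*h^3 + 18.0459*h^2 - 16.353*h - 7.56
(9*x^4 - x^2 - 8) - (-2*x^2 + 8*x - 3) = 9*x^4 + x^2 - 8*x - 5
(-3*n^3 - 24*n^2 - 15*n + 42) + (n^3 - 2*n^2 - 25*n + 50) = -2*n^3 - 26*n^2 - 40*n + 92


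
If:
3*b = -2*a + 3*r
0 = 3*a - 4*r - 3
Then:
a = 4*r/3 + 1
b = r/9 - 2/3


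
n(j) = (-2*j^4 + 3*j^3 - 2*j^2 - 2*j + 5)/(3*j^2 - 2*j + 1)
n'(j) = (2 - 6*j)*(-2*j^4 + 3*j^3 - 2*j^2 - 2*j + 5)/(3*j^2 - 2*j + 1)^2 + (-8*j^3 + 9*j^2 - 4*j - 2)/(3*j^2 - 2*j + 1)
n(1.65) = -0.87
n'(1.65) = -2.25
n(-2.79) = -6.39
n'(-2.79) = 4.45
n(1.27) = 0.05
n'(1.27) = -2.80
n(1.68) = -0.94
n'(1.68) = -2.24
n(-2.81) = -6.48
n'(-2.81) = 4.47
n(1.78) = -1.16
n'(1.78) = -2.25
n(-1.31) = -0.96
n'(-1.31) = 3.10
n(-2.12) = -3.67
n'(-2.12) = 3.69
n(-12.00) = -102.66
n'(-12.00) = 16.56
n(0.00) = 5.00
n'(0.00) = 8.00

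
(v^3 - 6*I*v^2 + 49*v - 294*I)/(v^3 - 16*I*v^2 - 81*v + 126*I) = (v + 7*I)/(v - 3*I)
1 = 1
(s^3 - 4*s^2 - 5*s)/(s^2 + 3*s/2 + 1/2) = 2*s*(s - 5)/(2*s + 1)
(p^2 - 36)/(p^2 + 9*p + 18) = (p - 6)/(p + 3)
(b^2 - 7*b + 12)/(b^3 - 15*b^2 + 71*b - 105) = (b - 4)/(b^2 - 12*b + 35)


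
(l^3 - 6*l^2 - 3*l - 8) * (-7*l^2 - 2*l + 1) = -7*l^5 + 40*l^4 + 34*l^3 + 56*l^2 + 13*l - 8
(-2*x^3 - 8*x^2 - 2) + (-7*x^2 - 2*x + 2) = -2*x^3 - 15*x^2 - 2*x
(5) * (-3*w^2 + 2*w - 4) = -15*w^2 + 10*w - 20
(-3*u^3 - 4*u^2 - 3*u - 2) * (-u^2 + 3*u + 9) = 3*u^5 - 5*u^4 - 36*u^3 - 43*u^2 - 33*u - 18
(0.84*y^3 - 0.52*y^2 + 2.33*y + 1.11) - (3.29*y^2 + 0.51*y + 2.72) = 0.84*y^3 - 3.81*y^2 + 1.82*y - 1.61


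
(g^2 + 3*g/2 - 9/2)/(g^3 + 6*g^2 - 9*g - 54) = (g - 3/2)/(g^2 + 3*g - 18)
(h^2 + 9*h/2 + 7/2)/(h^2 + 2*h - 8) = (2*h^2 + 9*h + 7)/(2*(h^2 + 2*h - 8))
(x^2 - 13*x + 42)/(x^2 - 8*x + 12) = (x - 7)/(x - 2)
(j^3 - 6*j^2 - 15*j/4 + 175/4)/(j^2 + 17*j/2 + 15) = (2*j^2 - 17*j + 35)/(2*(j + 6))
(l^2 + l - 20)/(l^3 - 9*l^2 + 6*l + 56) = (l + 5)/(l^2 - 5*l - 14)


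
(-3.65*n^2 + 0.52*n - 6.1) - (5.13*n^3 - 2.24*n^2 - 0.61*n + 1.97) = -5.13*n^3 - 1.41*n^2 + 1.13*n - 8.07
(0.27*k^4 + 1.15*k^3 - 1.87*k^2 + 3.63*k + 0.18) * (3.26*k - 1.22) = 0.8802*k^5 + 3.4196*k^4 - 7.4992*k^3 + 14.1152*k^2 - 3.8418*k - 0.2196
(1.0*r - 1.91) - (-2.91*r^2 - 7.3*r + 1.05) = 2.91*r^2 + 8.3*r - 2.96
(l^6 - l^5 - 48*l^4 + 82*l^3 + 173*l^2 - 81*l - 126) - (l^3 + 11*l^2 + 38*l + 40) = l^6 - l^5 - 48*l^4 + 81*l^3 + 162*l^2 - 119*l - 166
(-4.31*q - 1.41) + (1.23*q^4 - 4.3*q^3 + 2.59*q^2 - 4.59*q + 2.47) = 1.23*q^4 - 4.3*q^3 + 2.59*q^2 - 8.9*q + 1.06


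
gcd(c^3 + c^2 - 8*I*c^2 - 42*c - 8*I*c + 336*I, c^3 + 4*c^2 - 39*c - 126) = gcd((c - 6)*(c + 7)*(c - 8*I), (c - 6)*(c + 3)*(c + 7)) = c^2 + c - 42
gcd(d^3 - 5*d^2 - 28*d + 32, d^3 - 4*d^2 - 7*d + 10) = d - 1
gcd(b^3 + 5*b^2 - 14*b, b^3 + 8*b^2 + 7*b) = b^2 + 7*b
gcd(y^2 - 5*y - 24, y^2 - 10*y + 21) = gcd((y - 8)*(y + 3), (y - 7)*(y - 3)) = 1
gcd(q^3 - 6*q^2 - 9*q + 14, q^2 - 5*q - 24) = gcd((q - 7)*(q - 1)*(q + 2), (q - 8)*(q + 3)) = 1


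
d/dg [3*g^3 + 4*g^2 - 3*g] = 9*g^2 + 8*g - 3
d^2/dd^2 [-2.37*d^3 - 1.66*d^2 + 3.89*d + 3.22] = -14.22*d - 3.32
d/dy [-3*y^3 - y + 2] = -9*y^2 - 1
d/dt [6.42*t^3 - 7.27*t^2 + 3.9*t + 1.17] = 19.26*t^2 - 14.54*t + 3.9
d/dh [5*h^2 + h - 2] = 10*h + 1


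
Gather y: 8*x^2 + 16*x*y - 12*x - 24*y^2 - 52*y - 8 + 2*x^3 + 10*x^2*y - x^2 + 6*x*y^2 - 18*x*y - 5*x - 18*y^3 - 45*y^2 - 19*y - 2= 2*x^3 + 7*x^2 - 17*x - 18*y^3 + y^2*(6*x - 69) + y*(10*x^2 - 2*x - 71) - 10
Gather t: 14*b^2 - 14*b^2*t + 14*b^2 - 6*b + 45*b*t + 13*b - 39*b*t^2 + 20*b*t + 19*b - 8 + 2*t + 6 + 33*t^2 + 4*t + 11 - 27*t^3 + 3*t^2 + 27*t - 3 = 28*b^2 + 26*b - 27*t^3 + t^2*(36 - 39*b) + t*(-14*b^2 + 65*b + 33) + 6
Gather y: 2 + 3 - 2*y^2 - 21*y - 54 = -2*y^2 - 21*y - 49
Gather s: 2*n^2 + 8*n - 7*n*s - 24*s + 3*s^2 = 2*n^2 + 8*n + 3*s^2 + s*(-7*n - 24)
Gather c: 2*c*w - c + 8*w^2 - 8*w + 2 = c*(2*w - 1) + 8*w^2 - 8*w + 2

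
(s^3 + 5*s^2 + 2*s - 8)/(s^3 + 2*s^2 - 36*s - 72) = (s^2 + 3*s - 4)/(s^2 - 36)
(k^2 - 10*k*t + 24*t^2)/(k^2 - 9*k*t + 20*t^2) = (-k + 6*t)/(-k + 5*t)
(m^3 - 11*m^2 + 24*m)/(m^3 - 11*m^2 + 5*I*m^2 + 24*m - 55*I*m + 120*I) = m/(m + 5*I)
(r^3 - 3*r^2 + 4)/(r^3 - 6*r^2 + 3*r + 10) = (r - 2)/(r - 5)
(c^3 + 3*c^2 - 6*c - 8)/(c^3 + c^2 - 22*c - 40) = (c^2 - c - 2)/(c^2 - 3*c - 10)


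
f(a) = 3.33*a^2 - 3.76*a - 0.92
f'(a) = 6.66*a - 3.76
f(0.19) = -1.51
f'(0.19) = -2.49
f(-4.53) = 84.45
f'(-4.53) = -33.93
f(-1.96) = 19.24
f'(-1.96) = -16.81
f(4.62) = 52.79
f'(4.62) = 27.01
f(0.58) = -1.98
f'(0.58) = 0.10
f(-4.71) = 90.66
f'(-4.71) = -35.13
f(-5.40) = 116.49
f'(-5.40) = -39.72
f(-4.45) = 81.75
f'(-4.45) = -33.40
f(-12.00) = 523.72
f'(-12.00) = -83.68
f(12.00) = 433.48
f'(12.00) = 76.16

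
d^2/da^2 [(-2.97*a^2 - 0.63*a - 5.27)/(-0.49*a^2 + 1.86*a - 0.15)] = (-8.88178419700125e-16*a^4 + 5.716242*a^3 + 6.282192*a^2 - 29.096298*a + 36.174684)/(0.117649*a^6 - 1.339758*a^5 + 5.193657*a^4 - 7.255116*a^3 + 1.589895*a^2 - 0.12555*a + 0.003375)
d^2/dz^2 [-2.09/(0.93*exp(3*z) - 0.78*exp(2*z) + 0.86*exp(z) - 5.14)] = (-2.09*(2.79*exp(2*z) - 1.56*exp(z) + 0.86)*(5.58*exp(2*z) - 3.12*exp(z) + 1.72)*exp(z) + (17.4933*exp(2*z) - 6.5208*exp(z) + 1.7974)*(0.93*exp(3*z) - 0.78*exp(2*z) + 0.86*exp(z) - 5.14))*exp(z)/(0.93*exp(3*z) - 0.78*exp(2*z) + 0.86*exp(z) - 5.14)^3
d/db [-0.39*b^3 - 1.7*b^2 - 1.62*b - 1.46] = -1.17*b^2 - 3.4*b - 1.62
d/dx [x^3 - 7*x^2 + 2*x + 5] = 3*x^2 - 14*x + 2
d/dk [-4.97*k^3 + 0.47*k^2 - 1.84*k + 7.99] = -14.91*k^2 + 0.94*k - 1.84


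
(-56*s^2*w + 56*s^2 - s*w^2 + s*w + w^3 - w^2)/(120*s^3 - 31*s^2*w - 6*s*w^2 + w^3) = (-7*s*w + 7*s - w^2 + w)/(15*s^2 - 2*s*w - w^2)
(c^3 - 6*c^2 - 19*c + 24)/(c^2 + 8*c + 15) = (c^2 - 9*c + 8)/(c + 5)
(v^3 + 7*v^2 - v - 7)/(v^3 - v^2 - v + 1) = (v + 7)/(v - 1)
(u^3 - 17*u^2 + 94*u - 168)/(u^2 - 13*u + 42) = u - 4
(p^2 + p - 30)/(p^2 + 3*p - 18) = (p - 5)/(p - 3)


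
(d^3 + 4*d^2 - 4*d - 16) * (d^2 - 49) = d^5 + 4*d^4 - 53*d^3 - 212*d^2 + 196*d + 784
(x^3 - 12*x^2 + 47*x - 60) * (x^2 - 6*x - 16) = x^5 - 18*x^4 + 103*x^3 - 150*x^2 - 392*x + 960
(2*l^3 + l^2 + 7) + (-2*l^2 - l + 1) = 2*l^3 - l^2 - l + 8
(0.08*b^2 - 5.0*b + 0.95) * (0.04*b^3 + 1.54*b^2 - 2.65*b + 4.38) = 0.0032*b^5 - 0.0768*b^4 - 7.874*b^3 + 15.0634*b^2 - 24.4175*b + 4.161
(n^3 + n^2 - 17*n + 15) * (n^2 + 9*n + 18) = n^5 + 10*n^4 + 10*n^3 - 120*n^2 - 171*n + 270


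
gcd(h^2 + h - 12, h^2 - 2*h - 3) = h - 3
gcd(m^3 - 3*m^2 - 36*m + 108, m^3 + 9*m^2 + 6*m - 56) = 1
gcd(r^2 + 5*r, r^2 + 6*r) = r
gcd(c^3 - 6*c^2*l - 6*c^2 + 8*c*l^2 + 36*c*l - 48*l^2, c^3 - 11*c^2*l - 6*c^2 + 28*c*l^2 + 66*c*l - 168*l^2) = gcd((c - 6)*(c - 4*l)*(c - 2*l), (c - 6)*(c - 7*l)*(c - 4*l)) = c^2 - 4*c*l - 6*c + 24*l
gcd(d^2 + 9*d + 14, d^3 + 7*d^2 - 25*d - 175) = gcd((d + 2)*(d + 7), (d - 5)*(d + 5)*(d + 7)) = d + 7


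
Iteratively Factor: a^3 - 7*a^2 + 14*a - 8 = (a - 1)*(a^2 - 6*a + 8) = (a - 2)*(a - 1)*(a - 4)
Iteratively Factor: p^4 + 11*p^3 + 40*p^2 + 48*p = (p + 3)*(p^3 + 8*p^2 + 16*p) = (p + 3)*(p + 4)*(p^2 + 4*p) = (p + 3)*(p + 4)^2*(p)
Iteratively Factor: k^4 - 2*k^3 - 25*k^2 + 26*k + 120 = (k - 5)*(k^3 + 3*k^2 - 10*k - 24) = (k - 5)*(k + 2)*(k^2 + k - 12) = (k - 5)*(k + 2)*(k + 4)*(k - 3)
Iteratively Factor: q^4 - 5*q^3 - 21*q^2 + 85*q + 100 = (q - 5)*(q^3 - 21*q - 20) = (q - 5)^2*(q^2 + 5*q + 4) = (q - 5)^2*(q + 1)*(q + 4)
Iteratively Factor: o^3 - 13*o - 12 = (o - 4)*(o^2 + 4*o + 3) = (o - 4)*(o + 3)*(o + 1)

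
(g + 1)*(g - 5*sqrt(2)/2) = g^2 - 5*sqrt(2)*g/2 + g - 5*sqrt(2)/2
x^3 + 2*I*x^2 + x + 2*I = (x - I)*(x + I)*(x + 2*I)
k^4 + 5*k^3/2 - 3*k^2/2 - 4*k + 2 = (k - 1)*(k - 1/2)*(k + 2)^2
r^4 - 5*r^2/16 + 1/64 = (r - 1/2)*(r - 1/4)*(r + 1/4)*(r + 1/2)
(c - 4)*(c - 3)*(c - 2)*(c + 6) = c^4 - 3*c^3 - 28*c^2 + 132*c - 144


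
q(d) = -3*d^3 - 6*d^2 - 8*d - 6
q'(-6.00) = -260.00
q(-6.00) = 474.00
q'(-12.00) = -1160.00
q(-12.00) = 4410.00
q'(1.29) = -38.46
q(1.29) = -32.74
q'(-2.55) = -35.92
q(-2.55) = 25.13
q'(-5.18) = -187.33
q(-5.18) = 291.42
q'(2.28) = -82.15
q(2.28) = -90.99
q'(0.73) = -21.56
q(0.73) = -16.20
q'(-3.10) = -57.29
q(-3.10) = 50.51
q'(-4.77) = -155.54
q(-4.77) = 221.24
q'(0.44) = -15.02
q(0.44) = -10.94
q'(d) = -9*d^2 - 12*d - 8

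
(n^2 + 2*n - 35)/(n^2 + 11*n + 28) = (n - 5)/(n + 4)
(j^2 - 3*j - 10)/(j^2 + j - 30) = (j + 2)/(j + 6)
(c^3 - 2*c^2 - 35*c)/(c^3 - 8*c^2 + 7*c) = (c + 5)/(c - 1)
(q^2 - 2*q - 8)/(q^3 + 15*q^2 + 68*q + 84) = (q - 4)/(q^2 + 13*q + 42)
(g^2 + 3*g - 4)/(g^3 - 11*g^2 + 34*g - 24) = (g + 4)/(g^2 - 10*g + 24)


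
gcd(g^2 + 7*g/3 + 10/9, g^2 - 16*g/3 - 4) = g + 2/3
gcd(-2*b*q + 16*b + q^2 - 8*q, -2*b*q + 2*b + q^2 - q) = -2*b + q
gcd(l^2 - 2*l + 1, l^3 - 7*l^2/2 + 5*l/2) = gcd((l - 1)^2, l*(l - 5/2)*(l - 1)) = l - 1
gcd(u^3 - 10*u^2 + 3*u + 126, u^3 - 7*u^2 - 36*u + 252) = u^2 - 13*u + 42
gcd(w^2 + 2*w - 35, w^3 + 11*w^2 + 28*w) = w + 7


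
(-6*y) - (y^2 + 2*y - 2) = -y^2 - 8*y + 2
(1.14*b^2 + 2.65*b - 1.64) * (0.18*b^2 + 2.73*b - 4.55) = 0.2052*b^4 + 3.5892*b^3 + 1.7523*b^2 - 16.5347*b + 7.462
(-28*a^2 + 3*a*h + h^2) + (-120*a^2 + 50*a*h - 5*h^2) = -148*a^2 + 53*a*h - 4*h^2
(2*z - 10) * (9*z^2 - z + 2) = 18*z^3 - 92*z^2 + 14*z - 20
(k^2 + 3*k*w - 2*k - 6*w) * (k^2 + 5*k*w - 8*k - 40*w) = k^4 + 8*k^3*w - 10*k^3 + 15*k^2*w^2 - 80*k^2*w + 16*k^2 - 150*k*w^2 + 128*k*w + 240*w^2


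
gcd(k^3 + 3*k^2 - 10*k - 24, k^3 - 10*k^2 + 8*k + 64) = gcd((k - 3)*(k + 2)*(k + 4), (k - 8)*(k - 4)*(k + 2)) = k + 2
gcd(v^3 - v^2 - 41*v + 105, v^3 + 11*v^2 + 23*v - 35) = v + 7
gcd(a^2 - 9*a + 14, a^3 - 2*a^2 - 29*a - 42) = a - 7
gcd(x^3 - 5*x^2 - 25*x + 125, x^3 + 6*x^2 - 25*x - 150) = x^2 - 25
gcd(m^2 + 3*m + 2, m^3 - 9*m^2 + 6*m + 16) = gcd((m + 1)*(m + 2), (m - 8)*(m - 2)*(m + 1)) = m + 1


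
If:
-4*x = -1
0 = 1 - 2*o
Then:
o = 1/2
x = 1/4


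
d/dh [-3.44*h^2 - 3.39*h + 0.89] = -6.88*h - 3.39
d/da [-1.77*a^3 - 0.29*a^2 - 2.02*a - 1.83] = -5.31*a^2 - 0.58*a - 2.02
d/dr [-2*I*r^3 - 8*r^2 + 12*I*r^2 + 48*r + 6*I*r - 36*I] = -6*I*r^2 + r*(-16 + 24*I) + 48 + 6*I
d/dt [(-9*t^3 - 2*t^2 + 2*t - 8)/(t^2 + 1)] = (-9*t^4 - 29*t^2 + 12*t + 2)/(t^4 + 2*t^2 + 1)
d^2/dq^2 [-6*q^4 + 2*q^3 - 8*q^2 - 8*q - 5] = -72*q^2 + 12*q - 16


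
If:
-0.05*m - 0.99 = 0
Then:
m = -19.80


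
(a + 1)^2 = a^2 + 2*a + 1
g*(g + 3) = g^2 + 3*g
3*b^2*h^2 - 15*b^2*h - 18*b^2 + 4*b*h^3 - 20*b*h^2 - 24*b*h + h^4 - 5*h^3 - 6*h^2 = (b + h)*(3*b + h)*(h - 6)*(h + 1)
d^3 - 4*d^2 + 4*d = d*(d - 2)^2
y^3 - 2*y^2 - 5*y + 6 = (y - 3)*(y - 1)*(y + 2)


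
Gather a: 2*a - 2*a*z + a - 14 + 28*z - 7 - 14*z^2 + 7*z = a*(3 - 2*z) - 14*z^2 + 35*z - 21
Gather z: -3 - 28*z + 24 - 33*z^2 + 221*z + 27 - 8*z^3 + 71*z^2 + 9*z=-8*z^3 + 38*z^2 + 202*z + 48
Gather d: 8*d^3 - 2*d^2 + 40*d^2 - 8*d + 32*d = 8*d^3 + 38*d^2 + 24*d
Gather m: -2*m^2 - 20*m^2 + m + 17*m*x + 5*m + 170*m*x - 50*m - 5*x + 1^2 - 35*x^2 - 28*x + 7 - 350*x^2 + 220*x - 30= -22*m^2 + m*(187*x - 44) - 385*x^2 + 187*x - 22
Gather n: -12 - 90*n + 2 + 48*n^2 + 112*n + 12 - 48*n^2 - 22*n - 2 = 0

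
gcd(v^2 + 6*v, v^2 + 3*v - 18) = v + 6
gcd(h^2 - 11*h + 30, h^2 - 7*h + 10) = h - 5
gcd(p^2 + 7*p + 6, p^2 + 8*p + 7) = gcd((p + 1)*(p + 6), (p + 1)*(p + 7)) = p + 1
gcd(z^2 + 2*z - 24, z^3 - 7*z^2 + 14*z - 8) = z - 4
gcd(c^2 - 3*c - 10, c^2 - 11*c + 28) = 1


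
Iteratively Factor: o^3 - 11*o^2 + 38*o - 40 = (o - 2)*(o^2 - 9*o + 20) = (o - 5)*(o - 2)*(o - 4)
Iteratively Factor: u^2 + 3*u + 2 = (u + 2)*(u + 1)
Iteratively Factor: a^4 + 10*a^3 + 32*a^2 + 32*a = (a)*(a^3 + 10*a^2 + 32*a + 32) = a*(a + 2)*(a^2 + 8*a + 16) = a*(a + 2)*(a + 4)*(a + 4)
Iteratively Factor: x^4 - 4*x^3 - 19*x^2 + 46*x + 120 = (x + 2)*(x^3 - 6*x^2 - 7*x + 60) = (x - 4)*(x + 2)*(x^2 - 2*x - 15) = (x - 5)*(x - 4)*(x + 2)*(x + 3)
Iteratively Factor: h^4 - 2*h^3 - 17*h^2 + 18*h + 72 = (h - 4)*(h^3 + 2*h^2 - 9*h - 18) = (h - 4)*(h + 3)*(h^2 - h - 6) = (h - 4)*(h - 3)*(h + 3)*(h + 2)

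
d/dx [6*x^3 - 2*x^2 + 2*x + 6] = 18*x^2 - 4*x + 2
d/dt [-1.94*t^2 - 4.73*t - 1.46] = -3.88*t - 4.73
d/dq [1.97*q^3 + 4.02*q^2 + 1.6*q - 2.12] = 5.91*q^2 + 8.04*q + 1.6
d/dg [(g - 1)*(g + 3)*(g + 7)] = 3*g^2 + 18*g + 11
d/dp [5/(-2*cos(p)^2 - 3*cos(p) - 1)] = -5*(4*cos(p) + 3)*sin(p)/(3*cos(p) + cos(2*p) + 2)^2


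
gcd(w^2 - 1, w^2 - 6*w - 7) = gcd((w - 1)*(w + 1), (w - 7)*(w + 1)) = w + 1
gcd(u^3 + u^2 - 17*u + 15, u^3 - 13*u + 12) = u^2 - 4*u + 3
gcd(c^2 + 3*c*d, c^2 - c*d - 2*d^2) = 1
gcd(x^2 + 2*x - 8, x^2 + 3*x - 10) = x - 2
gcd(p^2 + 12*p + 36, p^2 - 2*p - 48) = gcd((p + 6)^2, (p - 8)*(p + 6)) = p + 6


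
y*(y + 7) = y^2 + 7*y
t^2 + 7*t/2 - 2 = (t - 1/2)*(t + 4)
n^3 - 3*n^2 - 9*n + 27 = (n - 3)^2*(n + 3)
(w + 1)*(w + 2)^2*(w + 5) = w^4 + 10*w^3 + 33*w^2 + 44*w + 20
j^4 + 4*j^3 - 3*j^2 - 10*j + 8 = (j - 1)^2*(j + 2)*(j + 4)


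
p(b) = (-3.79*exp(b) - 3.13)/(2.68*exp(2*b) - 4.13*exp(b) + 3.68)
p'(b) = (-3.79*exp(b) - 3.13)*(-5.36*exp(2*b) + 4.13*exp(b))/(2.68*exp(2*b) - 4.13*exp(b) + 3.68)^2 - 3.79*exp(b)/(2.68*exp(2*b) - 4.13*exp(b) + 3.68) = (10.1572*exp(2*b) + 16.7768*exp(b) - 26.8741)*exp(b)/(7.1824*exp(4*b) - 22.1368*exp(3*b) + 36.7817*exp(2*b) - 30.3968*exp(b) + 13.5424)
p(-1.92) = -1.18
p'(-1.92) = -0.36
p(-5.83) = -0.86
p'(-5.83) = -0.01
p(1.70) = -0.39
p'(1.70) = 0.54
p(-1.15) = -1.64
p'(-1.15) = -0.93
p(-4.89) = -0.87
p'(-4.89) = -0.02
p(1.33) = -0.66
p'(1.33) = 0.99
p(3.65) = -0.04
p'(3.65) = 0.04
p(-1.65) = -1.29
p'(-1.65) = -0.50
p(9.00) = 0.00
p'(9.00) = 0.00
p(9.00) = 0.00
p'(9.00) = 0.00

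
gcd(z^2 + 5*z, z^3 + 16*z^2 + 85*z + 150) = z + 5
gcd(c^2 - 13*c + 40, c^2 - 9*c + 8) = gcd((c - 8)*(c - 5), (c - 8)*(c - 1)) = c - 8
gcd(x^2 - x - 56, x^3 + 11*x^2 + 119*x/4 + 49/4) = x + 7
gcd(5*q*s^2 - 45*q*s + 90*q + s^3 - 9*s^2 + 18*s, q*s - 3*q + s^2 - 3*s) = s - 3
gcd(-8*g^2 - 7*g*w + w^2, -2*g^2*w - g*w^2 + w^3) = g + w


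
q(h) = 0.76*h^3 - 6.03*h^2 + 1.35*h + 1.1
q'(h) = 2.28*h^2 - 12.06*h + 1.35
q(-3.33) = -98.33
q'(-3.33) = 66.79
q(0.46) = 0.52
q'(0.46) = -3.72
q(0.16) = 1.16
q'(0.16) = -0.52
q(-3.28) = -95.02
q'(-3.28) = 65.44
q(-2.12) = -36.10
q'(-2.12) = 37.16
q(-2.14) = -36.85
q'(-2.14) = 37.60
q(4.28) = -44.00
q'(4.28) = -8.50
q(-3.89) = -140.13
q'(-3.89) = 82.76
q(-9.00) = -1053.52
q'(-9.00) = 294.57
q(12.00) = 462.26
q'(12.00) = 184.95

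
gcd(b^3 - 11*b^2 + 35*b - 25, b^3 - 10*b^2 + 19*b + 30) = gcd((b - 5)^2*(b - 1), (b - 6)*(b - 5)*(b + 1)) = b - 5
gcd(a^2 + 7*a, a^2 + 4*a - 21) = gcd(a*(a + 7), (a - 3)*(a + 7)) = a + 7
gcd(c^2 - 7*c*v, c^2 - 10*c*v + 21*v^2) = -c + 7*v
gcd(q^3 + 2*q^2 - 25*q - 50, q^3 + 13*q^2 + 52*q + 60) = q^2 + 7*q + 10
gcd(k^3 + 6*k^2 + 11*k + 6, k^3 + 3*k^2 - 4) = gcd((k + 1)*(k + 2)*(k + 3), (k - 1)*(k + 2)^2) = k + 2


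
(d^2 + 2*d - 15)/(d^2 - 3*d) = (d + 5)/d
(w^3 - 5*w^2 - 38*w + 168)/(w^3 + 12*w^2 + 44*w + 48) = (w^2 - 11*w + 28)/(w^2 + 6*w + 8)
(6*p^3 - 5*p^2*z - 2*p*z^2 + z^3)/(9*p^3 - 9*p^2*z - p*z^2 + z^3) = (2*p + z)/(3*p + z)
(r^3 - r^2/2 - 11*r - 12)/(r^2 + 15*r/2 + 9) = (r^2 - 2*r - 8)/(r + 6)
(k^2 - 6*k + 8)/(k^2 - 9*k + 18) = (k^2 - 6*k + 8)/(k^2 - 9*k + 18)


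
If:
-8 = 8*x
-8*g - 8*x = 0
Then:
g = 1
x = -1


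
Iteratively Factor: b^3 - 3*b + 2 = (b - 1)*(b^2 + b - 2) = (b - 1)*(b + 2)*(b - 1)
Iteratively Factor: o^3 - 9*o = (o)*(o^2 - 9) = o*(o + 3)*(o - 3)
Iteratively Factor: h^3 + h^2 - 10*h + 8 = (h + 4)*(h^2 - 3*h + 2) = (h - 2)*(h + 4)*(h - 1)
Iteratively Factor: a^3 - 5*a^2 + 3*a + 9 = (a - 3)*(a^2 - 2*a - 3) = (a - 3)*(a + 1)*(a - 3)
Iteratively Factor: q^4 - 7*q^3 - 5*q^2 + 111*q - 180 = (q + 4)*(q^3 - 11*q^2 + 39*q - 45) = (q - 3)*(q + 4)*(q^2 - 8*q + 15) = (q - 5)*(q - 3)*(q + 4)*(q - 3)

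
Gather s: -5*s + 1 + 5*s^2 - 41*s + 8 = 5*s^2 - 46*s + 9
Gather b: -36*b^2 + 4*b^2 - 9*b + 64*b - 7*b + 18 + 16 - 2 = -32*b^2 + 48*b + 32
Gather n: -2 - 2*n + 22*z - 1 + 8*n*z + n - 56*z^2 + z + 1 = n*(8*z - 1) - 56*z^2 + 23*z - 2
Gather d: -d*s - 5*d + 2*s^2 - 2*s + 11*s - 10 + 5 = d*(-s - 5) + 2*s^2 + 9*s - 5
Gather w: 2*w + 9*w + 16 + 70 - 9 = 11*w + 77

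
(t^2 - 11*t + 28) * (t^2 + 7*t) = t^4 - 4*t^3 - 49*t^2 + 196*t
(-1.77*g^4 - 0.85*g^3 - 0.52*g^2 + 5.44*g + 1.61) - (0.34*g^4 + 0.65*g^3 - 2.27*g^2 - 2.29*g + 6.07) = -2.11*g^4 - 1.5*g^3 + 1.75*g^2 + 7.73*g - 4.46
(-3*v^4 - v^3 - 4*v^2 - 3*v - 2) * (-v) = 3*v^5 + v^4 + 4*v^3 + 3*v^2 + 2*v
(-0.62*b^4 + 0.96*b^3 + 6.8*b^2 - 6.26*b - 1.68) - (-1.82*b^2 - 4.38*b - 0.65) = -0.62*b^4 + 0.96*b^3 + 8.62*b^2 - 1.88*b - 1.03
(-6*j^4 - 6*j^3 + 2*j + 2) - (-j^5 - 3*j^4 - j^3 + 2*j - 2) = j^5 - 3*j^4 - 5*j^3 + 4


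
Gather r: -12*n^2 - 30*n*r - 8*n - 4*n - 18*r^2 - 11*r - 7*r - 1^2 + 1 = -12*n^2 - 12*n - 18*r^2 + r*(-30*n - 18)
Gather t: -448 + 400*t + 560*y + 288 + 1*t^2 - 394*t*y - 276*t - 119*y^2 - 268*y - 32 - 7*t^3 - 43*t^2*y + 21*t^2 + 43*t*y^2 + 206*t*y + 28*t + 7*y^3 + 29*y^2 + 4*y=-7*t^3 + t^2*(22 - 43*y) + t*(43*y^2 - 188*y + 152) + 7*y^3 - 90*y^2 + 296*y - 192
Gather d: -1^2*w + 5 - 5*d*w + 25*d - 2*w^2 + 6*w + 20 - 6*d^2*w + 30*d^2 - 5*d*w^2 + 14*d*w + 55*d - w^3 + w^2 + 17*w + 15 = d^2*(30 - 6*w) + d*(-5*w^2 + 9*w + 80) - w^3 - w^2 + 22*w + 40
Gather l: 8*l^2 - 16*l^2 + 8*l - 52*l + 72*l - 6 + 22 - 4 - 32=-8*l^2 + 28*l - 20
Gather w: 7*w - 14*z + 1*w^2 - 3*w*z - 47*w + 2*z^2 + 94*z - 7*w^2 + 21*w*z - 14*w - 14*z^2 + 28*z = -6*w^2 + w*(18*z - 54) - 12*z^2 + 108*z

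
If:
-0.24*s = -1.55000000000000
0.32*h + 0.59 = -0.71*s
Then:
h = -16.17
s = 6.46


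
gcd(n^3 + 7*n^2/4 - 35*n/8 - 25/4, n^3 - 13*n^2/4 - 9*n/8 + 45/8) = n + 5/4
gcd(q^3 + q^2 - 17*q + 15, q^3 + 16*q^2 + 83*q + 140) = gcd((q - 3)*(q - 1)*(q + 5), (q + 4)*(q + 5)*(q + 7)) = q + 5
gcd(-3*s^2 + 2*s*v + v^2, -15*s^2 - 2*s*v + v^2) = 3*s + v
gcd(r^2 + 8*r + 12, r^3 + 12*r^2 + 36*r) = r + 6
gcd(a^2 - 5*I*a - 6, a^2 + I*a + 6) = a - 2*I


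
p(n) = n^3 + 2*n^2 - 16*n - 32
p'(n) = 3*n^2 + 4*n - 16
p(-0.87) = -17.22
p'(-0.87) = -17.21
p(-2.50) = 4.88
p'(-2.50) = -7.25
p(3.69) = -13.56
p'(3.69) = 39.61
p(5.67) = 123.86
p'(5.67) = 103.13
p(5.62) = 118.75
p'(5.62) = 101.23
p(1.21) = -46.66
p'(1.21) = -6.77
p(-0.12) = -30.05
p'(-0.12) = -16.44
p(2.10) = -47.52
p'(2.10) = 5.63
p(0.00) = -32.00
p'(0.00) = -16.00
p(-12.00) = -1280.00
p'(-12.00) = 368.00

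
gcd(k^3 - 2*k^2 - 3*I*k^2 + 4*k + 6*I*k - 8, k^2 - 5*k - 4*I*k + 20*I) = k - 4*I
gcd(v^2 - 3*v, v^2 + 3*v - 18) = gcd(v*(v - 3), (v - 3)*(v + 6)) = v - 3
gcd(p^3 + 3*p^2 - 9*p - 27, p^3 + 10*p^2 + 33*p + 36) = p^2 + 6*p + 9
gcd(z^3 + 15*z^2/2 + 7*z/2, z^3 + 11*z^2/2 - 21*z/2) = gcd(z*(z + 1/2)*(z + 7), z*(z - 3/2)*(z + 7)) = z^2 + 7*z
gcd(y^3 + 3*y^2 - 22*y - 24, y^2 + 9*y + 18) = y + 6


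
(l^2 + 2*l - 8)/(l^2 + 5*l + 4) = (l - 2)/(l + 1)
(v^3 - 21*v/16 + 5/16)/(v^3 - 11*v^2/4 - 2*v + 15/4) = (v - 1/4)/(v - 3)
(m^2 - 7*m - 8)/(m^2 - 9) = (m^2 - 7*m - 8)/(m^2 - 9)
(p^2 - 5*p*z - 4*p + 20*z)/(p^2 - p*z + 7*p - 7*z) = (p^2 - 5*p*z - 4*p + 20*z)/(p^2 - p*z + 7*p - 7*z)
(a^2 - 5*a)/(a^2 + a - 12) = a*(a - 5)/(a^2 + a - 12)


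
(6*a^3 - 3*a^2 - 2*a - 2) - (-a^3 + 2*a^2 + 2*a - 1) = 7*a^3 - 5*a^2 - 4*a - 1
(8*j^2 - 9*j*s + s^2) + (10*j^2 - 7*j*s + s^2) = 18*j^2 - 16*j*s + 2*s^2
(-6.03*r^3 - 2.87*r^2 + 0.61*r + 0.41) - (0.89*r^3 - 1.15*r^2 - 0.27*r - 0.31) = -6.92*r^3 - 1.72*r^2 + 0.88*r + 0.72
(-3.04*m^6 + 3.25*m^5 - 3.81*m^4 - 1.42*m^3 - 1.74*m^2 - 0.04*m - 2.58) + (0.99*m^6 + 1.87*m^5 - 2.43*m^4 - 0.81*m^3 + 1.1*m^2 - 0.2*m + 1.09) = -2.05*m^6 + 5.12*m^5 - 6.24*m^4 - 2.23*m^3 - 0.64*m^2 - 0.24*m - 1.49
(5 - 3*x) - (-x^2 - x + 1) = x^2 - 2*x + 4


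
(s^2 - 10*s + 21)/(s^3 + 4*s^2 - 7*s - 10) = (s^2 - 10*s + 21)/(s^3 + 4*s^2 - 7*s - 10)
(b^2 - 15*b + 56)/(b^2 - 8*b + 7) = (b - 8)/(b - 1)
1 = 1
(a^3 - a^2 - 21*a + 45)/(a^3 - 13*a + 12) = (a^2 + 2*a - 15)/(a^2 + 3*a - 4)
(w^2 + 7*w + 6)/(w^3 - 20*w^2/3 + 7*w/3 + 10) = 3*(w + 6)/(3*w^2 - 23*w + 30)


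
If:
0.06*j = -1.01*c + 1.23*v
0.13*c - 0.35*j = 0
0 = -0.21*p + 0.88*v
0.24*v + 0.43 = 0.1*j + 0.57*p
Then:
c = 0.23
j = 0.09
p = 0.82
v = 0.20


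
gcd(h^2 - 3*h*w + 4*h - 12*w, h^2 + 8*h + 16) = h + 4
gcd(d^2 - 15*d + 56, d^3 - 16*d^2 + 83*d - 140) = d - 7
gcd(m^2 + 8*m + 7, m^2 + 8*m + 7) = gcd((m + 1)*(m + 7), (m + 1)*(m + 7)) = m^2 + 8*m + 7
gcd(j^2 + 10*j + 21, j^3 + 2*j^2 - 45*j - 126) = j + 3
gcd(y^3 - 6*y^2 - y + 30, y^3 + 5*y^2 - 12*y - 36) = y^2 - y - 6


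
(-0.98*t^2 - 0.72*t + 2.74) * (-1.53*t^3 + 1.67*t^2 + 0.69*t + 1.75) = 1.4994*t^5 - 0.535*t^4 - 6.0708*t^3 + 2.364*t^2 + 0.6306*t + 4.795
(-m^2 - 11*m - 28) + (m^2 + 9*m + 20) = -2*m - 8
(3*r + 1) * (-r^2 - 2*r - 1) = -3*r^3 - 7*r^2 - 5*r - 1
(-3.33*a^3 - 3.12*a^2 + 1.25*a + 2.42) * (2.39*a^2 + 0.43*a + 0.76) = -7.9587*a^5 - 8.8887*a^4 - 0.8849*a^3 + 3.9501*a^2 + 1.9906*a + 1.8392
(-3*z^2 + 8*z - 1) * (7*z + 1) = -21*z^3 + 53*z^2 + z - 1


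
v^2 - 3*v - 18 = (v - 6)*(v + 3)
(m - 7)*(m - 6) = m^2 - 13*m + 42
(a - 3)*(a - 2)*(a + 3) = a^3 - 2*a^2 - 9*a + 18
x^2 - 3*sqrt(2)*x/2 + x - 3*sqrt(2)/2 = (x + 1)*(x - 3*sqrt(2)/2)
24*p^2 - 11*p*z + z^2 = (-8*p + z)*(-3*p + z)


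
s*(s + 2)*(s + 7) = s^3 + 9*s^2 + 14*s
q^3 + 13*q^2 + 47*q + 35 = (q + 1)*(q + 5)*(q + 7)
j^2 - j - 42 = (j - 7)*(j + 6)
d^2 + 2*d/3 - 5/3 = (d - 1)*(d + 5/3)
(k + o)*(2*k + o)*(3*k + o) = 6*k^3 + 11*k^2*o + 6*k*o^2 + o^3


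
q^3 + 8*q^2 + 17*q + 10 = (q + 1)*(q + 2)*(q + 5)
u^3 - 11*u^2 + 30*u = u*(u - 6)*(u - 5)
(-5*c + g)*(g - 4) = -5*c*g + 20*c + g^2 - 4*g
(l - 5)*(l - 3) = l^2 - 8*l + 15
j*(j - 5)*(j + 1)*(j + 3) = j^4 - j^3 - 17*j^2 - 15*j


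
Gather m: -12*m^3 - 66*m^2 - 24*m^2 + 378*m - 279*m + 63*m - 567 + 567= -12*m^3 - 90*m^2 + 162*m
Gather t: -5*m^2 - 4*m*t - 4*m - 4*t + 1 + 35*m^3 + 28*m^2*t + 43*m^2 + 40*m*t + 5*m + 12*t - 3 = 35*m^3 + 38*m^2 + m + t*(28*m^2 + 36*m + 8) - 2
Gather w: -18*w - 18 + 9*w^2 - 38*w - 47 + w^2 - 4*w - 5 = 10*w^2 - 60*w - 70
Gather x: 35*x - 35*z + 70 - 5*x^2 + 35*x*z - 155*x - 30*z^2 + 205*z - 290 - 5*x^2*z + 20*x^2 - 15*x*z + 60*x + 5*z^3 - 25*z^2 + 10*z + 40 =x^2*(15 - 5*z) + x*(20*z - 60) + 5*z^3 - 55*z^2 + 180*z - 180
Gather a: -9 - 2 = -11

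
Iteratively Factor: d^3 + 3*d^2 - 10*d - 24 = (d + 2)*(d^2 + d - 12) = (d + 2)*(d + 4)*(d - 3)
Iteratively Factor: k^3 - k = (k - 1)*(k^2 + k) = k*(k - 1)*(k + 1)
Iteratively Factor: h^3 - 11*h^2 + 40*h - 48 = (h - 4)*(h^2 - 7*h + 12) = (h - 4)*(h - 3)*(h - 4)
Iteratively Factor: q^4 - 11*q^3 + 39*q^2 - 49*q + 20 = (q - 4)*(q^3 - 7*q^2 + 11*q - 5) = (q - 4)*(q - 1)*(q^2 - 6*q + 5) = (q - 4)*(q - 1)^2*(q - 5)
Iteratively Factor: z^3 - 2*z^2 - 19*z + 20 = (z - 5)*(z^2 + 3*z - 4) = (z - 5)*(z - 1)*(z + 4)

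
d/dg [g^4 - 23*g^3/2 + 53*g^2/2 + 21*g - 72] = 4*g^3 - 69*g^2/2 + 53*g + 21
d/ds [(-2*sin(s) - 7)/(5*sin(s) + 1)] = 33*cos(s)/(5*sin(s) + 1)^2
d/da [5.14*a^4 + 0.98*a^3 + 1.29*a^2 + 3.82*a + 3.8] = 20.56*a^3 + 2.94*a^2 + 2.58*a + 3.82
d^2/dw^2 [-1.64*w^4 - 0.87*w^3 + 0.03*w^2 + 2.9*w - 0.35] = -19.68*w^2 - 5.22*w + 0.06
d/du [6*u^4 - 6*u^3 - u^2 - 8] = 2*u*(12*u^2 - 9*u - 1)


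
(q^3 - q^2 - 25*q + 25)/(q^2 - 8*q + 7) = (q^2 - 25)/(q - 7)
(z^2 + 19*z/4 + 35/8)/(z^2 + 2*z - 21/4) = (4*z + 5)/(2*(2*z - 3))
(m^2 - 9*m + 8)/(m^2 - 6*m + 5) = (m - 8)/(m - 5)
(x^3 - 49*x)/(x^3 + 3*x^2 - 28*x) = (x - 7)/(x - 4)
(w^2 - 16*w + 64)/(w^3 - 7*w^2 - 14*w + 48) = (w - 8)/(w^2 + w - 6)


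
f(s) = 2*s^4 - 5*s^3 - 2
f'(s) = 8*s^3 - 15*s^2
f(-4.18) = 973.74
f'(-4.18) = -846.36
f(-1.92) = 60.57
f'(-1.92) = -111.92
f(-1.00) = 5.00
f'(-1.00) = -23.00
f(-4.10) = 907.76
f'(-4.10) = -803.52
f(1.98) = -10.07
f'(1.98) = 3.29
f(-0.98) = 4.55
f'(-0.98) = -21.94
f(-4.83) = 1649.87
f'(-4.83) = -1251.36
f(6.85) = 2794.35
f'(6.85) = 1867.52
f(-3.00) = 295.00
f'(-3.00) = -351.00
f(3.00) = 25.00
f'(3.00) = 81.00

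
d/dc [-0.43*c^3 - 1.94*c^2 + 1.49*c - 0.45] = -1.29*c^2 - 3.88*c + 1.49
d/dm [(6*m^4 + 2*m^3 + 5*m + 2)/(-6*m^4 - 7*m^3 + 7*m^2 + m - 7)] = (-30*m^6 + 84*m^5 + 122*m^4 - 46*m^3 - 35*m^2 - 28*m - 37)/(36*m^8 + 84*m^7 - 35*m^6 - 110*m^5 + 119*m^4 + 112*m^3 - 97*m^2 - 14*m + 49)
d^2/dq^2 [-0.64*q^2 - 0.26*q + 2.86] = -1.28000000000000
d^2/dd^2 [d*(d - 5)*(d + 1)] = 6*d - 8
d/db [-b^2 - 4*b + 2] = -2*b - 4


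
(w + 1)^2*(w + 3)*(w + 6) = w^4 + 11*w^3 + 37*w^2 + 45*w + 18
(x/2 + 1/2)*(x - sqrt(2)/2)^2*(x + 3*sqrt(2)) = x^4/2 + x^3/2 + sqrt(2)*x^3 - 11*x^2/4 + sqrt(2)*x^2 - 11*x/4 + 3*sqrt(2)*x/4 + 3*sqrt(2)/4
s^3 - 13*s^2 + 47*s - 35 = (s - 7)*(s - 5)*(s - 1)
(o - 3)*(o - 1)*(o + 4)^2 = o^4 + 4*o^3 - 13*o^2 - 40*o + 48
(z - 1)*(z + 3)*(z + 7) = z^3 + 9*z^2 + 11*z - 21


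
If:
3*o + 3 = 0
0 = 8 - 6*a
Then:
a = 4/3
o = -1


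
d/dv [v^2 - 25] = 2*v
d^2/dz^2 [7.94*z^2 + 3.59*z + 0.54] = 15.8800000000000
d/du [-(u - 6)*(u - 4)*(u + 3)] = -3*u^2 + 14*u + 6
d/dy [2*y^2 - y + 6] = 4*y - 1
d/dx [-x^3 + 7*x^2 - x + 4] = -3*x^2 + 14*x - 1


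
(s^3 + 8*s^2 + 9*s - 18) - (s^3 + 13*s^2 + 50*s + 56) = -5*s^2 - 41*s - 74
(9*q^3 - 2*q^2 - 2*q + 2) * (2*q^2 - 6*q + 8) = 18*q^5 - 58*q^4 + 80*q^3 - 28*q + 16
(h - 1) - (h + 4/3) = -7/3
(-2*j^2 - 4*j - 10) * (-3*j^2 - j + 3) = 6*j^4 + 14*j^3 + 28*j^2 - 2*j - 30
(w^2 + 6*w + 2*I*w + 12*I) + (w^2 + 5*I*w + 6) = 2*w^2 + 6*w + 7*I*w + 6 + 12*I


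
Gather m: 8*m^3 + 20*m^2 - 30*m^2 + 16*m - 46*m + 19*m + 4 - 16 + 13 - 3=8*m^3 - 10*m^2 - 11*m - 2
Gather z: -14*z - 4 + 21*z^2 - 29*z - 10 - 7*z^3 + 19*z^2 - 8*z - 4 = -7*z^3 + 40*z^2 - 51*z - 18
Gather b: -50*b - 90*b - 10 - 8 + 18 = -140*b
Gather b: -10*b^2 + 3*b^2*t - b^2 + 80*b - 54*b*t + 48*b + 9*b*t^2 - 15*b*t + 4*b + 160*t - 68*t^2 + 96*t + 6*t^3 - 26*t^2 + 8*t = b^2*(3*t - 11) + b*(9*t^2 - 69*t + 132) + 6*t^3 - 94*t^2 + 264*t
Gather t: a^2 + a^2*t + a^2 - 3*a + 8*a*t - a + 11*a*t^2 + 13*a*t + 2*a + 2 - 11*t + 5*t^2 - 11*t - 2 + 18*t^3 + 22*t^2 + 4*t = 2*a^2 - 2*a + 18*t^3 + t^2*(11*a + 27) + t*(a^2 + 21*a - 18)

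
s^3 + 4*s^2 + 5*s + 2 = (s + 1)^2*(s + 2)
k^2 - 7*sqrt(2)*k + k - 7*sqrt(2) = (k + 1)*(k - 7*sqrt(2))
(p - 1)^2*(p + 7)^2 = p^4 + 12*p^3 + 22*p^2 - 84*p + 49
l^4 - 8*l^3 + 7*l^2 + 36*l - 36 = (l - 6)*(l - 3)*(l - 1)*(l + 2)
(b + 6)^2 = b^2 + 12*b + 36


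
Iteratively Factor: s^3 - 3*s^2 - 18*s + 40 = (s - 2)*(s^2 - s - 20) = (s - 5)*(s - 2)*(s + 4)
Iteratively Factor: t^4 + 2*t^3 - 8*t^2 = (t)*(t^3 + 2*t^2 - 8*t) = t*(t - 2)*(t^2 + 4*t) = t*(t - 2)*(t + 4)*(t)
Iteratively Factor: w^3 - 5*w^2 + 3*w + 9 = (w - 3)*(w^2 - 2*w - 3) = (w - 3)*(w + 1)*(w - 3)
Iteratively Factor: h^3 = (h)*(h^2) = h^2*(h)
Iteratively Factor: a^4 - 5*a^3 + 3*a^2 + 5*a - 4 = (a - 1)*(a^3 - 4*a^2 - a + 4) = (a - 1)^2*(a^2 - 3*a - 4) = (a - 4)*(a - 1)^2*(a + 1)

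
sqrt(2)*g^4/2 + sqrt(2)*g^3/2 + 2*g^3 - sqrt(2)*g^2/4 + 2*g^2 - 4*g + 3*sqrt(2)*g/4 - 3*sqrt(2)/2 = (g - 1)*(g + 2)*(g + 3*sqrt(2)/2)*(sqrt(2)*g/2 + 1/2)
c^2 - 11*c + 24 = (c - 8)*(c - 3)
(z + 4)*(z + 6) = z^2 + 10*z + 24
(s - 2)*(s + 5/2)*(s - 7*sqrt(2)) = s^3 - 7*sqrt(2)*s^2 + s^2/2 - 5*s - 7*sqrt(2)*s/2 + 35*sqrt(2)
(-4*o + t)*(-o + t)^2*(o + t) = -4*o^4 + 5*o^3*t + 3*o^2*t^2 - 5*o*t^3 + t^4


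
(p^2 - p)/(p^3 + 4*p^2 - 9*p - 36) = p*(p - 1)/(p^3 + 4*p^2 - 9*p - 36)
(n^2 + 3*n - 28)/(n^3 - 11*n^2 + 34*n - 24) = (n + 7)/(n^2 - 7*n + 6)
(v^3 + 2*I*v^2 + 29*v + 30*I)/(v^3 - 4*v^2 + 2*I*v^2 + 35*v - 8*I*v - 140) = (v^2 + 7*I*v - 6)/(v^2 + v*(-4 + 7*I) - 28*I)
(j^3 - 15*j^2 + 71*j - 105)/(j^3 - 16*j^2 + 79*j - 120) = (j - 7)/(j - 8)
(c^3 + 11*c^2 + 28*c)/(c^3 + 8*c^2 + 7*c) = (c + 4)/(c + 1)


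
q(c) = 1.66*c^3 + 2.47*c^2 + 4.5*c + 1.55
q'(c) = 4.98*c^2 + 4.94*c + 4.5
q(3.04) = 84.69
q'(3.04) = 65.54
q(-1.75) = -7.66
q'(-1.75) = 11.11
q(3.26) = 99.98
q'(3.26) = 73.53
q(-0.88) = -1.63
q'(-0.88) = 4.01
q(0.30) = 3.17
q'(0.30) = 6.43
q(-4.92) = -158.50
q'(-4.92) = 100.74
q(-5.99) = -293.55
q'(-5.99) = 153.59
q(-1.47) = -5.00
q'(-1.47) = 8.00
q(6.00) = 476.03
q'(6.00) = 213.42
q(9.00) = 1452.26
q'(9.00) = 452.34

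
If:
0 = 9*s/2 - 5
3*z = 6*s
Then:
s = 10/9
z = 20/9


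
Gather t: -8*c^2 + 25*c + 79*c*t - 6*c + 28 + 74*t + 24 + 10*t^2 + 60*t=-8*c^2 + 19*c + 10*t^2 + t*(79*c + 134) + 52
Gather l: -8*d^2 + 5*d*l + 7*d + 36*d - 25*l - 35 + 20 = -8*d^2 + 43*d + l*(5*d - 25) - 15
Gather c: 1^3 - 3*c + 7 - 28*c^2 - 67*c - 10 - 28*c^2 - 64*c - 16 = -56*c^2 - 134*c - 18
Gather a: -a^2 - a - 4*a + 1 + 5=-a^2 - 5*a + 6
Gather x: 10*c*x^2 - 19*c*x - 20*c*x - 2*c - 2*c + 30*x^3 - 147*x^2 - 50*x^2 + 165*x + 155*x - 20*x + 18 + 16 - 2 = -4*c + 30*x^3 + x^2*(10*c - 197) + x*(300 - 39*c) + 32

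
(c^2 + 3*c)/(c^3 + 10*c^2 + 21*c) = 1/(c + 7)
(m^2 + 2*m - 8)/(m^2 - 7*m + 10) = (m + 4)/(m - 5)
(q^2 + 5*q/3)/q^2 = (q + 5/3)/q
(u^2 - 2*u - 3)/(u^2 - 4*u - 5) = (u - 3)/(u - 5)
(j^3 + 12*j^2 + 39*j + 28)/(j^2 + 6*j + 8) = (j^2 + 8*j + 7)/(j + 2)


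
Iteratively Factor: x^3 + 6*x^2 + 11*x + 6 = (x + 2)*(x^2 + 4*x + 3) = (x + 2)*(x + 3)*(x + 1)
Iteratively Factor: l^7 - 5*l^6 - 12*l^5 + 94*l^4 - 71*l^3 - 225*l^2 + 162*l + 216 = (l + 1)*(l^6 - 6*l^5 - 6*l^4 + 100*l^3 - 171*l^2 - 54*l + 216) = (l + 1)^2*(l^5 - 7*l^4 + l^3 + 99*l^2 - 270*l + 216) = (l - 2)*(l + 1)^2*(l^4 - 5*l^3 - 9*l^2 + 81*l - 108) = (l - 3)*(l - 2)*(l + 1)^2*(l^3 - 2*l^2 - 15*l + 36) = (l - 3)^2*(l - 2)*(l + 1)^2*(l^2 + l - 12) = (l - 3)^3*(l - 2)*(l + 1)^2*(l + 4)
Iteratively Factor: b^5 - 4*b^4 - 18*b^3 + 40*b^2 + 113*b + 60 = (b - 4)*(b^4 - 18*b^2 - 32*b - 15) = (b - 4)*(b + 3)*(b^3 - 3*b^2 - 9*b - 5) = (b - 5)*(b - 4)*(b + 3)*(b^2 + 2*b + 1) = (b - 5)*(b - 4)*(b + 1)*(b + 3)*(b + 1)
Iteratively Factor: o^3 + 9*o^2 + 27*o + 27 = (o + 3)*(o^2 + 6*o + 9) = (o + 3)^2*(o + 3)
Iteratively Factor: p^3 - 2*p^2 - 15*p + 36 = (p + 4)*(p^2 - 6*p + 9) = (p - 3)*(p + 4)*(p - 3)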